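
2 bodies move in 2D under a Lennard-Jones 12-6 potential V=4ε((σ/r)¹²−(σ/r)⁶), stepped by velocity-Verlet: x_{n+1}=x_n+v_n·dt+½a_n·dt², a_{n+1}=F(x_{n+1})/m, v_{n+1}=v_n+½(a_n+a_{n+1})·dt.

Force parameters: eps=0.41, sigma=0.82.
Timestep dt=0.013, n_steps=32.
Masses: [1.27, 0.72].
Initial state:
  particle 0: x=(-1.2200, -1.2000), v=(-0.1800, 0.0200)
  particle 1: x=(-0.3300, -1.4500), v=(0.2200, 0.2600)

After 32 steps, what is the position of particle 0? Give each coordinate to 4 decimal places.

step 0: x0=(-1.2200, -1.2000) x1=(-0.3300, -1.4500)
step 1: x0=(-1.2223, -1.1997) x1=(-0.3272, -1.4466)
step 2: x0=(-1.2246, -1.1995) x1=(-0.3244, -1.4432)
step 3: x0=(-1.2269, -1.1993) x1=(-0.3217, -1.4398)
step 4: x0=(-1.2291, -1.1990) x1=(-0.3191, -1.4363)
step 5: x0=(-1.2312, -1.1988) x1=(-0.3166, -1.4329)
step 6: x0=(-1.2332, -1.1987) x1=(-0.3143, -1.4293)
step 7: x0=(-1.2352, -1.1985) x1=(-0.3121, -1.4258)
step 8: x0=(-1.2370, -1.1984) x1=(-0.3101, -1.4222)
step 9: x0=(-1.2388, -1.1983) x1=(-0.3083, -1.4185)
step 10: x0=(-1.2404, -1.1982) x1=(-0.3067, -1.4148)
step 11: x0=(-1.2419, -1.1981) x1=(-0.3053, -1.4111)
step 12: x0=(-1.2433, -1.1981) x1=(-0.3040, -1.4073)
step 13: x0=(-1.2446, -1.1981) x1=(-0.3030, -1.4035)
step 14: x0=(-1.2458, -1.1981) x1=(-0.3022, -1.3996)
step 15: x0=(-1.2468, -1.1982) x1=(-0.3017, -1.3957)
step 16: x0=(-1.2478, -1.1982) x1=(-0.3013, -1.3917)
step 17: x0=(-1.2486, -1.1983) x1=(-0.3012, -1.3877)
step 18: x0=(-1.2492, -1.1985) x1=(-0.3012, -1.3836)
step 19: x0=(-1.2498, -1.1986) x1=(-0.3016, -1.3795)
step 20: x0=(-1.2502, -1.1988) x1=(-0.3021, -1.3754)
step 21: x0=(-1.2505, -1.1990) x1=(-0.3028, -1.3712)
step 22: x0=(-1.2507, -1.1992) x1=(-0.3038, -1.3670)
step 23: x0=(-1.2507, -1.1994) x1=(-0.3049, -1.3627)
step 24: x0=(-1.2507, -1.1997) x1=(-0.3063, -1.3584)
step 25: x0=(-1.2505, -1.2000) x1=(-0.3079, -1.3541)
step 26: x0=(-1.2502, -1.2003) x1=(-0.3096, -1.3497)
step 27: x0=(-1.2498, -1.2006) x1=(-0.3116, -1.3453)
step 28: x0=(-1.2494, -1.2009) x1=(-0.3137, -1.3409)
step 29: x0=(-1.2488, -1.2013) x1=(-0.3160, -1.3365)
step 30: x0=(-1.2482, -1.2016) x1=(-0.3184, -1.3320)
step 31: x0=(-1.2474, -1.2020) x1=(-0.3209, -1.3275)
step 32: x0=(-1.2467, -1.2023) x1=(-0.3235, -1.3230)

(-1.2467, -1.2023)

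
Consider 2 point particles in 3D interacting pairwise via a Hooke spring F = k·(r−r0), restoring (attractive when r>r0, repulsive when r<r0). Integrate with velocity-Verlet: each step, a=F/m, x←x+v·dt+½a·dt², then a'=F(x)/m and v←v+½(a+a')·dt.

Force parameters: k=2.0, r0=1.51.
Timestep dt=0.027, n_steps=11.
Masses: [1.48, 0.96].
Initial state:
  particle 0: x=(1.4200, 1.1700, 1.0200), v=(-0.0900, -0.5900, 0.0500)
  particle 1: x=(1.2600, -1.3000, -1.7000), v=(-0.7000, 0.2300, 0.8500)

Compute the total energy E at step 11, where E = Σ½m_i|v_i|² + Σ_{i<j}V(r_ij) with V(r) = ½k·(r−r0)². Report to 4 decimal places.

5.5700

step 0: x0=(1.4200, 1.1700, 1.0200) x1=(1.2600, -1.3000, -1.7000)
step 1: x0=(1.4175, 1.1534, 1.0206) x1=(1.2412, -1.2927, -1.6758)
step 2: x0=(1.4149, 1.1353, 1.0196) x1=(1.2225, -1.2832, -1.6493)
step 3: x0=(1.4123, 1.1159, 1.0170) x1=(1.2040, -1.2716, -1.6203)
step 4: x0=(1.4095, 1.0951, 1.0130) x1=(1.1857, -1.2579, -1.5891)
step 5: x0=(1.4065, 1.0729, 1.0075) x1=(1.1676, -1.2421, -1.5556)
step 6: x0=(1.4035, 1.0495, 1.0006) x1=(1.1496, -1.2244, -1.5199)
step 7: x0=(1.4002, 1.0249, 0.9923) x1=(1.1319, -1.2047, -1.4821)
step 8: x0=(1.3969, 0.9990, 0.9827) x1=(1.1144, -1.1832, -1.4423)
step 9: x0=(1.3934, 0.9720, 0.9718) x1=(1.0972, -1.1599, -1.4004)
step 10: x0=(1.3897, 0.9439, 0.9597) x1=(1.0802, -1.1349, -1.3567)
step 11: x0=(1.3859, 0.9147, 0.9463) x1=(1.0634, -1.1082, -1.3111)
step 0 velocities: v0=(-0.0900, -0.5900, 0.0500) v1=(-0.7000, 0.2300, 0.8500)
step 0: KE=0.8728, PE=4.6986, E=5.5714
step 11 velocities: v0=(-0.1441, -1.0996, -0.5144) v1=(-0.6166, 1.0156, 1.7201)
step 11: KE=3.2036, PE=2.3663, E=5.5700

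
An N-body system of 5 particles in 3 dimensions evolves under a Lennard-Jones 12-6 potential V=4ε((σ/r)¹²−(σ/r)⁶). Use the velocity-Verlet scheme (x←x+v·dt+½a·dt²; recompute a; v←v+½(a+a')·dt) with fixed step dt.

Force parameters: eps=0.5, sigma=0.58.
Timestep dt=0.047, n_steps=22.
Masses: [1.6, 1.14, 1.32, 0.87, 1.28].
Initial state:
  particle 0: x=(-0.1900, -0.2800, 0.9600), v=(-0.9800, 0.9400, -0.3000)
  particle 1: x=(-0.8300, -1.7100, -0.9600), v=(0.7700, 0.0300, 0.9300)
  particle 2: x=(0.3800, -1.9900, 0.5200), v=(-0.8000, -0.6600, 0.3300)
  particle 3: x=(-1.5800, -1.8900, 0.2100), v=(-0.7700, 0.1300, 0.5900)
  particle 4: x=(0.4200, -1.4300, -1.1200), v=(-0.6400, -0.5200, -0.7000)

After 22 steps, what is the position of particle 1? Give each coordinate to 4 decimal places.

(0.0275, -1.6772, -0.0375)

step 0: x0=(-0.1900, -0.2800, 0.9600) x1=(-0.8300, -1.7100, -0.9600) x2=(0.3800, -1.9900, 0.5200) x3=(-1.5800, -1.8900, 0.2100) x4=(0.4200, -1.4300, -1.1200)
step 1: x0=(-0.2361, -0.2358, 0.9459) x1=(-0.7938, -1.7086, -0.9163) x2=(0.3424, -2.0210, 0.5355) x3=(-1.6162, -1.8839, 0.2377) x4=(0.3899, -1.4545, -1.1529)
step 2: x0=(-0.2821, -0.1917, 0.9318) x1=(-0.7574, -1.7071, -0.8725) x2=(0.3048, -2.0520, 0.5510) x3=(-1.6522, -1.8777, 0.2653) x4=(0.3595, -1.4790, -1.1857)
step 3: x0=(-0.3282, -0.1475, 0.9177) x1=(-0.7207, -1.7056, -0.8287) x2=(0.2671, -2.0830, 0.5664) x3=(-1.6883, -1.8716, 0.2928) x4=(0.3290, -1.5035, -1.2185)
step 4: x0=(-0.3742, -0.1033, 0.9036) x1=(-0.6838, -1.7041, -0.7850) x2=(0.2295, -2.1140, 0.5819) x3=(-1.7242, -1.8655, 0.3203) x4=(0.2982, -1.5281, -1.2511)
step 5: x0=(-0.4203, -0.0592, 0.8895) x1=(-0.6465, -1.7025, -0.7415) x2=(0.1918, -2.1449, 0.5973) x3=(-1.7601, -1.8593, 0.3478) x4=(0.2670, -1.5528, -1.2836)
step 6: x0=(-0.4664, -0.0151, 0.8753) x1=(-0.6088, -1.7008, -0.6981) x2=(0.1541, -2.1759, 0.6127) x3=(-1.7960, -1.8531, 0.3752) x4=(0.2354, -1.5775, -1.3158)
step 7: x0=(-0.5124, 0.0291, 0.8612) x1=(-0.5707, -1.6991, -0.6550) x2=(0.1164, -2.2068, 0.6281) x3=(-1.8318, -1.8469, 0.4026) x4=(0.2035, -1.6023, -1.3477)
step 8: x0=(-0.5585, 0.0732, 0.8471) x1=(-0.5321, -1.6973, -0.6123) x2=(0.0787, -2.2377, 0.6434) x3=(-1.8676, -1.8408, 0.4300) x4=(0.1711, -1.6271, -1.3793)
step 9: x0=(-0.6045, 0.1173, 0.8330) x1=(-0.4930, -1.6955, -0.5700) x2=(0.0409, -2.2686, 0.6587) x3=(-1.9034, -1.8346, 0.4573) x4=(0.1383, -1.6520, -1.4104)
step 10: x0=(-0.6506, 0.1615, 0.8188) x1=(-0.4536, -1.6937, -0.5281) x2=(0.0032, -2.2995, 0.6739) x3=(-1.9391, -1.8284, 0.4847) x4=(0.1052, -1.6769, -1.4412)
step 11: x0=(-0.6967, 0.2056, 0.8047) x1=(-0.4139, -1.6920, -0.4866) x2=(-0.0347, -2.3304, 0.6891) x3=(-1.9748, -1.8222, 0.5120) x4=(0.0719, -1.7019, -1.4715)
step 12: x0=(-0.7427, 0.2497, 0.7906) x1=(-0.3740, -1.6902, -0.4453) x2=(-0.0725, -2.3612, 0.7042) x3=(-2.0104, -1.8160, 0.5393) x4=(0.0384, -1.7268, -1.5014)
step 13: x0=(-0.7888, 0.2938, 0.7765) x1=(-0.3340, -1.6886, -0.4043) x2=(-0.1103, -2.3919, 0.7192) x3=(-2.0461, -1.8099, 0.5667) x4=(0.0048, -1.7517, -1.5311)
step 14: x0=(-0.8348, 0.3379, 0.7623) x1=(-0.2938, -1.6870, -0.3635) x2=(-0.1482, -2.4226, 0.7342) x3=(-2.0817, -1.8037, 0.5940) x4=(-0.0289, -1.7766, -1.5605)
step 15: x0=(-0.8809, 0.3820, 0.7482) x1=(-0.2537, -1.6854, -0.3228) x2=(-0.1861, -2.4533, 0.7490) x3=(-2.1173, -1.7975, 0.6213) x4=(-0.0626, -1.8014, -1.5898)
step 16: x0=(-0.9270, 0.4261, 0.7341) x1=(-0.2135, -1.6840, -0.2821) x2=(-0.2240, -2.4839, 0.7638) x3=(-2.1529, -1.7913, 0.6486) x4=(-0.0963, -1.8263, -1.6189)
step 17: x0=(-0.9730, 0.4702, 0.7199) x1=(-0.1733, -1.6827, -0.2414) x2=(-0.2619, -2.5144, 0.7785) x3=(-2.1885, -1.7851, 0.6759) x4=(-0.1301, -1.8512, -1.6479)
step 18: x0=(-1.0191, 0.5143, 0.7058) x1=(-0.1331, -1.6814, -0.2007) x2=(-0.2998, -2.5448, 0.7931) x3=(-2.2241, -1.7789, 0.7032) x4=(-0.1638, -1.8760, -1.6769)
step 19: x0=(-1.0651, 0.5584, 0.6917) x1=(-0.0929, -1.6802, -0.1600) x2=(-0.3377, -2.5752, 0.8076) x3=(-2.2597, -1.7727, 0.7305) x4=(-0.1976, -1.9009, -1.7058)
step 20: x0=(-1.1112, 0.6025, 0.6775) x1=(-0.0527, -1.6791, -0.1192) x2=(-0.3756, -2.6055, 0.8221) x3=(-2.2952, -1.7666, 0.7578) x4=(-0.2313, -1.9257, -1.7347)
step 21: x0=(-1.1573, 0.6466, 0.6634) x1=(-0.0126, -1.6781, -0.0784) x2=(-0.4135, -2.6358, 0.8365) x3=(-2.3308, -1.7604, 0.7851) x4=(-0.2651, -1.9505, -1.7635)
step 22: x0=(-1.2033, 0.6907, 0.6493) x1=(0.0275, -1.6772, -0.0375) x2=(-0.4513, -2.6660, 0.8508) x3=(-2.3663, -1.7542, 0.8124) x4=(-0.2988, -1.9754, -1.7924)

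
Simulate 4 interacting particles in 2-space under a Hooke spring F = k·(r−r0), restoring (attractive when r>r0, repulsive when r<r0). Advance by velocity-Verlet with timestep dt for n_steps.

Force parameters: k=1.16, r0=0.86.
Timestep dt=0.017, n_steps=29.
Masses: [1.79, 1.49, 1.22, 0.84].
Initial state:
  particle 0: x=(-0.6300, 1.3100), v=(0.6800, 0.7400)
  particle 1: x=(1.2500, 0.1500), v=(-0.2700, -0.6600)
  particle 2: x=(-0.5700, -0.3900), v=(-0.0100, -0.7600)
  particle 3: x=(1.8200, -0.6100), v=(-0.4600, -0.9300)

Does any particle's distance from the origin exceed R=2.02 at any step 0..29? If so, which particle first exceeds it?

step 0: x0=(-0.6300, 1.3100) x1=(1.2500, 0.1500) x2=(-0.5700, -0.3900) x3=(1.8200, -0.6100)
step 1: x0=(-0.6182, 1.3223) x1=(1.2452, 0.1388) x2=(-0.5698, -0.4028) x3=(1.8115, -0.6255)
step 2: x0=(-0.6058, 1.3340) x1=(1.2399, 0.1277) x2=(-0.5690, -0.4153) x3=(1.8017, -0.6403)
step 3: x0=(-0.5929, 1.3452) x1=(1.2341, 0.1167) x2=(-0.5674, -0.4275) x3=(1.7905, -0.6545)
step 4: x0=(-0.5794, 1.3558) x1=(1.2279, 0.1058) x2=(-0.5652, -0.4394) x3=(1.7781, -0.6680)
step 5: x0=(-0.5654, 1.3658) x1=(1.2212, 0.0949) x2=(-0.5623, -0.4511) x3=(1.7643, -0.6809)
step 6: x0=(-0.5509, 1.3752) x1=(1.2141, 0.0842) x2=(-0.5588, -0.4624) x3=(1.7493, -0.6931)
step 7: x0=(-0.5359, 1.3840) x1=(1.2066, 0.0735) x2=(-0.5545, -0.4734) x3=(1.7330, -0.7045)
step 8: x0=(-0.5204, 1.3922) x1=(1.1986, 0.0629) x2=(-0.5497, -0.4841) x3=(1.7155, -0.7154)
step 9: x0=(-0.5044, 1.3997) x1=(1.1901, 0.0525) x2=(-0.5441, -0.4945) x3=(1.6967, -0.7255)
step 10: x0=(-0.4879, 1.4066) x1=(1.1813, 0.0421) x2=(-0.5380, -0.5045) x3=(1.6768, -0.7349)
step 11: x0=(-0.4709, 1.4129) x1=(1.1720, 0.0319) x2=(-0.5312, -0.5143) x3=(1.6557, -0.7436)
step 12: x0=(-0.4535, 1.4185) x1=(1.1623, 0.0217) x2=(-0.5238, -0.5236) x3=(1.6334, -0.7517)
step 13: x0=(-0.4356, 1.4235) x1=(1.1522, 0.0117) x2=(-0.5158, -0.5327) x3=(1.6100, -0.7590)
step 14: x0=(-0.4173, 1.4278) x1=(1.1417, 0.0018) x2=(-0.5072, -0.5414) x3=(1.5855, -0.7657)
step 15: x0=(-0.3985, 1.4315) x1=(1.1308, -0.0079) x2=(-0.4980, -0.5498) x3=(1.5599, -0.7717)
step 16: x0=(-0.3793, 1.4345) x1=(1.1195, -0.0176) x2=(-0.4882, -0.5578) x3=(1.5333, -0.7770)
step 17: x0=(-0.3598, 1.4368) x1=(1.1079, -0.0271) x2=(-0.4779, -0.5655) x3=(1.5057, -0.7816)
step 18: x0=(-0.3398, 1.4385) x1=(1.0959, -0.0365) x2=(-0.4670, -0.5728) x3=(1.4771, -0.7856)
step 19: x0=(-0.3194, 1.4395) x1=(1.0835, -0.0457) x2=(-0.4557, -0.5798) x3=(1.4476, -0.7889)
step 20: x0=(-0.2987, 1.4399) x1=(1.0707, -0.0548) x2=(-0.4438, -0.5864) x3=(1.4172, -0.7915)
step 21: x0=(-0.2776, 1.4395) x1=(1.0577, -0.0638) x2=(-0.4314, -0.5927) x3=(1.3859, -0.7935)
step 22: x0=(-0.2562, 1.4385) x1=(1.0443, -0.0726) x2=(-0.4185, -0.5985) x3=(1.3538, -0.7949)
step 23: x0=(-0.2345, 1.4369) x1=(1.0306, -0.0812) x2=(-0.4052, -0.6041) x3=(1.3209, -0.7956)
step 24: x0=(-0.2124, 1.4345) x1=(1.0165, -0.0897) x2=(-0.3915, -0.6092) x3=(1.2872, -0.7958)
step 25: x0=(-0.1900, 1.4315) x1=(1.0022, -0.0980) x2=(-0.3773, -0.6141) x3=(1.2528, -0.7953)
step 26: x0=(-0.1674, 1.4278) x1=(0.9876, -0.1062) x2=(-0.3627, -0.6185) x3=(1.2177, -0.7942)
step 27: x0=(-0.1445, 1.4235) x1=(0.9727, -0.1142) x2=(-0.3478, -0.6226) x3=(1.1820, -0.7926)
step 28: x0=(-0.1213, 1.4185) x1=(0.9575, -0.1220) x2=(-0.3324, -0.6263) x3=(1.1456, -0.7903)
step 29: x0=(-0.0979, 1.4129) x1=(0.9421, -0.1296) x2=(-0.3168, -0.6297) x3=(1.1087, -0.7876)

no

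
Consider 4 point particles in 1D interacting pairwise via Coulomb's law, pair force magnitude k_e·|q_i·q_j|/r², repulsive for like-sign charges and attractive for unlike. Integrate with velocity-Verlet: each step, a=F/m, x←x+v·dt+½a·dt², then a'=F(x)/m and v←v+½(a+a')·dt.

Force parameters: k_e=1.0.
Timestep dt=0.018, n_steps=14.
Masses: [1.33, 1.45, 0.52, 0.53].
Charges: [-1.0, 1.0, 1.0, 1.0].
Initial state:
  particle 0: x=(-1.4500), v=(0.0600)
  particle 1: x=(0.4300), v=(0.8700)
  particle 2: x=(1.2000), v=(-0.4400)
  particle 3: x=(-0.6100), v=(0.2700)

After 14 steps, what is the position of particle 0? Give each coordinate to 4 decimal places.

(-1.3898)

step 0: x0=(-1.4500) x1=(0.4300) x2=(1.2000) x3=(-0.6100)
step 1: x0=(-1.4487) x1=(0.4455) x2=(1.1927) x3=(-0.6059)
step 2: x0=(-1.4469) x1=(0.4608) x2=(1.1865) x3=(-0.6035)
step 3: x0=(-1.4448) x1=(0.4758) x2=(1.1817) x3=(-0.6026)
step 4: x0=(-1.4421) x1=(0.4905) x2=(1.1782) x3=(-0.6034)
step 5: x0=(-1.4390) x1=(0.5048) x2=(1.1762) x3=(-0.6057)
step 6: x0=(-1.4355) x1=(0.5188) x2=(1.1756) x3=(-0.6095)
step 7: x0=(-1.4315) x1=(0.5323) x2=(1.1766) x3=(-0.6149)
step 8: x0=(-1.4270) x1=(0.5455) x2=(1.1791) x3=(-0.6220)
step 9: x0=(-1.4221) x1=(0.5582) x2=(1.1834) x3=(-0.6305)
step 10: x0=(-1.4167) x1=(0.5704) x2=(1.1893) x3=(-0.6407)
step 11: x0=(-1.4108) x1=(0.5821) x2=(1.1970) x3=(-0.6525)
step 12: x0=(-1.4043) x1=(0.5933) x2=(1.2063) x3=(-0.6659)
step 13: x0=(-1.3973) x1=(0.6040) x2=(1.2175) x3=(-0.6810)
step 14: x0=(-1.3898) x1=(0.6142) x2=(1.2303) x3=(-0.6979)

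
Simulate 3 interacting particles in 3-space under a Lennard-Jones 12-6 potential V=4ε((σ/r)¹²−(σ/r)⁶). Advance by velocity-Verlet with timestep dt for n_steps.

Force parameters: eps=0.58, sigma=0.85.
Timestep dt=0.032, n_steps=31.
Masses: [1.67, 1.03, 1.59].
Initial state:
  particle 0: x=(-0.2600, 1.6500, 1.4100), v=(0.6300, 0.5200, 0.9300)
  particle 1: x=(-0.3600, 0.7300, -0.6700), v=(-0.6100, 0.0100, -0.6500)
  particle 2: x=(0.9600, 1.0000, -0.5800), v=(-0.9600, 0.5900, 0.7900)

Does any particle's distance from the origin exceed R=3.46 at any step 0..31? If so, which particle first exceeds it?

step 0: x0=(-0.2600, 1.6500, 1.4100) x1=(-0.3600, 0.7300, -0.6700) x2=(0.9600, 1.0000, -0.5800)
step 1: x0=(-0.2398, 1.6666, 1.4398) x1=(-0.3792, 0.7304, -0.6908) x2=(0.9291, 1.0188, -0.5547)
step 2: x0=(-0.2197, 1.6833, 1.4695) x1=(-0.3979, 0.7309, -0.7115) x2=(0.8978, 1.0376, -0.5295)
step 3: x0=(-0.1995, 1.6999, 1.4992) x1=(-0.4161, 0.7315, -0.7321) x2=(0.8662, 1.0563, -0.5043)
step 4: x0=(-0.1793, 1.7165, 1.5289) x1=(-0.4337, 0.7323, -0.7526) x2=(0.8342, 1.0749, -0.4792)
step 5: x0=(-0.1592, 1.7331, 1.5586) x1=(-0.4507, 0.7333, -0.7730) x2=(0.8019, 1.0934, -0.4541)
step 6: x0=(-0.1390, 1.7497, 1.5883) x1=(-0.4672, 0.7343, -0.7932) x2=(0.7692, 1.1118, -0.4291)
step 7: x0=(-0.1188, 1.7664, 1.6180) x1=(-0.4832, 0.7356, -0.8133) x2=(0.7361, 1.1301, -0.4042)
step 8: x0=(-0.0986, 1.7830, 1.6477) x1=(-0.4986, 0.7370, -0.8332) x2=(0.7028, 1.1483, -0.3794)
step 9: x0=(-0.0784, 1.7996, 1.6773) x1=(-0.5135, 0.7386, -0.8529) x2=(0.6690, 1.1664, -0.3547)
step 10: x0=(-0.0582, 1.8162, 1.7070) x1=(-0.5280, 0.7404, -0.8724) x2=(0.6350, 1.1844, -0.3302)
step 11: x0=(-0.0381, 1.8328, 1.7366) x1=(-0.5420, 0.7424, -0.8917) x2=(0.6007, 1.2022, -0.3057)
step 12: x0=(-0.0179, 1.8493, 1.7662) x1=(-0.5555, 0.7445, -0.9107) x2=(0.5661, 1.2200, -0.2814)
step 13: x0=(0.0023, 1.8659, 1.7958) x1=(-0.5687, 0.7468, -0.9295) x2=(0.5312, 1.2376, -0.2573)
step 14: x0=(0.0225, 1.8825, 1.8254) x1=(-0.5814, 0.7493, -0.9481) x2=(0.4960, 1.2552, -0.2333)
step 15: x0=(0.0427, 1.8991, 1.8550) x1=(-0.5938, 0.7520, -0.9664) x2=(0.4606, 1.2726, -0.2094)
step 16: x0=(0.0629, 1.9157, 1.8846) x1=(-0.6058, 0.7548, -0.9845) x2=(0.4250, 1.2899, -0.1857)
step 17: x0=(0.0832, 1.9322, 1.9141) x1=(-0.6176, 0.7578, -1.0023) x2=(0.3892, 1.3072, -0.1621)
step 18: x0=(0.1034, 1.9488, 1.9437) x1=(-0.6290, 0.7610, -1.0200) x2=(0.3532, 1.3243, -0.1387)
step 19: x0=(0.1236, 1.9654, 1.9732) x1=(-0.6402, 0.7642, -1.0373) x2=(0.3170, 1.3413, -0.1154)
step 20: x0=(0.1438, 1.9819, 2.0027) x1=(-0.6512, 0.7677, -1.0545) x2=(0.2807, 1.3583, -0.0922)
step 21: x0=(0.1640, 1.9985, 2.0322) x1=(-0.6619, 0.7713, -1.0714) x2=(0.2442, 1.3751, -0.0692)
step 22: x0=(0.1842, 2.0150, 2.0617) x1=(-0.6724, 0.7750, -1.0881) x2=(0.2076, 1.3919, -0.0463)
step 23: x0=(0.2044, 2.0316, 2.0912) x1=(-0.6828, 0.7788, -1.1046) x2=(0.1709, 1.4086, -0.0235)
step 24: x0=(0.2246, 2.0481, 2.1206) x1=(-0.6930, 0.7827, -1.1209) x2=(0.1341, 1.4253, -0.0008)
step 25: x0=(0.2448, 2.0646, 2.1501) x1=(-0.7031, 0.7868, -1.1370) x2=(0.0973, 1.4418, 0.0218)
step 26: x0=(0.2651, 2.0812, 2.1795) x1=(-0.7131, 0.7909, -1.1530) x2=(0.0603, 1.4584, 0.0443)
step 27: x0=(0.2853, 2.0977, 2.2089) x1=(-0.7230, 0.7951, -1.1688) x2=(0.0233, 1.4748, 0.0667)
step 28: x0=(0.3055, 2.1142, 2.2383) x1=(-0.7327, 0.7994, -1.1844) x2=(-0.0138, 1.4912, 0.0890)
step 29: x0=(0.3257, 2.1308, 2.2677) x1=(-0.7424, 0.8038, -1.2000) x2=(-0.0509, 1.5076, 0.1112)
step 30: x0=(0.3459, 2.1473, 2.2971) x1=(-0.7521, 0.8082, -1.2153) x2=(-0.0881, 1.5240, 0.1334)
step 31: x0=(0.3661, 2.1638, 2.3265) x1=(-0.7617, 0.8127, -1.2306) x2=(-0.1253, 1.5402, 0.1555)

no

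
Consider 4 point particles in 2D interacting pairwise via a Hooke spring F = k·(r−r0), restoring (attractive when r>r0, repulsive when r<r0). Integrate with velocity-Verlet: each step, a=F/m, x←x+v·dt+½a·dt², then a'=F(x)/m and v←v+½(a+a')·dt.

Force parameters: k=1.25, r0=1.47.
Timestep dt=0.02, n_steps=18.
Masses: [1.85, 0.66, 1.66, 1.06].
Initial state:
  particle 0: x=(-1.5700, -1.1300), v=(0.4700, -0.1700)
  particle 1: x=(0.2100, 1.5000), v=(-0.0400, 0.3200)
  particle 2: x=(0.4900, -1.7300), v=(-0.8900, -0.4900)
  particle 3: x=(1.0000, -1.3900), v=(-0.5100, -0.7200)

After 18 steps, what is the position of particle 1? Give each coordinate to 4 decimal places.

(0.1442, 1.0537)

step 0: x0=(-1.5700, -1.1300) x1=(0.2100, 1.5000) x2=(0.4900, -1.7300) x3=(1.0000, -1.3900)
step 1: x0=(-1.5602, -1.1332) x1=(0.2090, 1.5046) x2=(0.4720, -1.7396) x3=(0.9896, -1.4039)
step 2: x0=(-1.5497, -1.1362) x1=(0.2078, 1.5057) x2=(0.4535, -1.7487) x3=(0.9789, -1.4169)
step 3: x0=(-1.5386, -1.1388) x1=(0.2062, 1.5033) x2=(0.4346, -1.7574) x3=(0.9678, -1.4288)
step 4: x0=(-1.5267, -1.1412) x1=(0.2043, 1.4972) x2=(0.4152, -1.7656) x3=(0.9563, -1.4398)
step 5: x0=(-1.5141, -1.1432) x1=(0.2021, 1.4876) x2=(0.3955, -1.7733) x3=(0.9445, -1.4498)
step 6: x0=(-1.5009, -1.1450) x1=(0.1996, 1.4744) x2=(0.3753, -1.7806) x3=(0.9325, -1.4588)
step 7: x0=(-1.4871, -1.1464) x1=(0.1967, 1.4576) x2=(0.3548, -1.7874) x3=(0.9201, -1.4669)
step 8: x0=(-1.4726, -1.1476) x1=(0.1936, 1.4374) x2=(0.3339, -1.7938) x3=(0.9074, -1.4740)
step 9: x0=(-1.4575, -1.1485) x1=(0.1901, 1.4137) x2=(0.3126, -1.7997) x3=(0.8945, -1.4802)
step 10: x0=(-1.4419, -1.1490) x1=(0.1862, 1.3865) x2=(0.2909, -1.8051) x3=(0.8813, -1.4854)
step 11: x0=(-1.4257, -1.1493) x1=(0.1821, 1.3559) x2=(0.2690, -1.8101) x3=(0.8678, -1.4897)
step 12: x0=(-1.4090, -1.1494) x1=(0.1776, 1.3221) x2=(0.2467, -1.8147) x3=(0.8541, -1.4931)
step 13: x0=(-1.3917, -1.1491) x1=(0.1728, 1.2849) x2=(0.2241, -1.8188) x3=(0.8403, -1.4957)
step 14: x0=(-1.3740, -1.1486) x1=(0.1677, 1.2446) x2=(0.2012, -1.8225) x3=(0.8262, -1.4973)
step 15: x0=(-1.3558, -1.1479) x1=(0.1623, 1.2013) x2=(0.1780, -1.8259) x3=(0.8119, -1.4982)
step 16: x0=(-1.3371, -1.1468) x1=(0.1565, 1.1549) x2=(0.1546, -1.8288) x3=(0.7975, -1.4982)
step 17: x0=(-1.3181, -1.1456) x1=(0.1505, 1.1057) x2=(0.1309, -1.8313) x3=(0.7829, -1.4974)
step 18: x0=(-1.2986, -1.1441) x1=(0.1442, 1.0537) x2=(0.1070, -1.8335) x3=(0.7682, -1.4958)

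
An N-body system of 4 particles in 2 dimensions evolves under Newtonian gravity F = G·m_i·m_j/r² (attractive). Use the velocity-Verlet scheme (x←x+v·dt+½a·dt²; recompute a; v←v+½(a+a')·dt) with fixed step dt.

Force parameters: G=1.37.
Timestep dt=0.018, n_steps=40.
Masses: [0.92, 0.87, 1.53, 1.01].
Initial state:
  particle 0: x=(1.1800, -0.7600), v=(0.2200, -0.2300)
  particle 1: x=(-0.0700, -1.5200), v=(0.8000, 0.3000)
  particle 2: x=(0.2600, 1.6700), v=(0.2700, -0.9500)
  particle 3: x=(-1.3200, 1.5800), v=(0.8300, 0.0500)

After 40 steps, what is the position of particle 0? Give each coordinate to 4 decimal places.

(1.0672, -0.9324)

step 0: x0=(1.1800, -0.7600) x1=(-0.0700, -1.5200) x2=(0.2600, 1.6700) x3=(-1.3200, 1.5800)
step 1: x0=(1.1839, -0.7641) x1=(-0.0555, -1.5145) x2=(0.2648, 1.6528) x3=(-1.3049, 1.5809)
step 2: x0=(1.1875, -0.7682) x1=(-0.0409, -1.5088) x2=(0.2694, 1.6356) x3=(-1.2895, 1.5817)
step 3: x0=(1.1909, -0.7723) x1=(-0.0261, -1.5029) x2=(0.2738, 1.6182) x3=(-1.2738, 1.5825)
step 4: x0=(1.1941, -0.7764) x1=(-0.0111, -1.4968) x2=(0.2781, 1.6008) x3=(-1.2577, 1.5832)
step 5: x0=(1.1970, -0.7804) x1=(0.0040, -1.4904) x2=(0.2822, 1.5832) x3=(-1.2414, 1.5839)
step 6: x0=(1.1997, -0.7844) x1=(0.0193, -1.4839) x2=(0.2862, 1.5656) x3=(-1.2246, 1.5846)
step 7: x0=(1.2022, -0.7884) x1=(0.0348, -1.4771) x2=(0.2899, 1.5478) x3=(-1.2076, 1.5851)
step 8: x0=(1.2044, -0.7923) x1=(0.0505, -1.4701) x2=(0.2935, 1.5299) x3=(-1.1902, 1.5856)
step 9: x0=(1.2063, -0.7963) x1=(0.0663, -1.4629) x2=(0.2969, 1.5120) x3=(-1.1725, 1.5861)
step 10: x0=(1.2080, -0.8002) x1=(0.0824, -1.4554) x2=(0.3001, 1.4939) x3=(-1.1544, 1.5864)
step 11: x0=(1.2095, -0.8041) x1=(0.0986, -1.4477) x2=(0.3031, 1.4758) x3=(-1.1360, 1.5867)
step 12: x0=(1.2106, -0.8080) x1=(0.1150, -1.4398) x2=(0.3060, 1.4576) x3=(-1.1172, 1.5869)
step 13: x0=(1.2115, -0.8119) x1=(0.1317, -1.4316) x2=(0.3086, 1.4393) x3=(-1.0980, 1.5870)
step 14: x0=(1.2121, -0.8157) x1=(0.1486, -1.4231) x2=(0.3110, 1.4208) x3=(-1.0785, 1.5870)
step 15: x0=(1.2124, -0.8196) x1=(0.1657, -1.4144) x2=(0.3133, 1.4024) x3=(-1.0585, 1.5869)
step 16: x0=(1.2124, -0.8234) x1=(0.1830, -1.4055) x2=(0.3153, 1.3838) x3=(-1.0382, 1.5867)
step 17: x0=(1.2121, -0.8272) x1=(0.2006, -1.3962) x2=(0.3171, 1.3651) x3=(-1.0175, 1.5864)
step 18: x0=(1.2114, -0.8311) x1=(0.2184, -1.3867) x2=(0.3187, 1.3464) x3=(-0.9963, 1.5860)
step 19: x0=(1.2105, -0.8349) x1=(0.2365, -1.3769) x2=(0.3201, 1.3276) x3=(-0.9748, 1.5854)
step 20: x0=(1.2091, -0.8388) x1=(0.2549, -1.3669) x2=(0.3212, 1.3087) x3=(-0.9528, 1.5847)
step 21: x0=(1.2074, -0.8426) x1=(0.2735, -1.3565) x2=(0.3221, 1.2897) x3=(-0.9304, 1.5838)
step 22: x0=(1.2054, -0.8465) x1=(0.2925, -1.3458) x2=(0.3228, 1.2707) x3=(-0.9076, 1.5828)
step 23: x0=(1.2029, -0.8504) x1=(0.3117, -1.3347) x2=(0.3233, 1.2517) x3=(-0.8843, 1.5816)
step 24: x0=(1.2001, -0.8543) x1=(0.3313, -1.3234) x2=(0.3235, 1.2325) x3=(-0.8606, 1.5802)
step 25: x0=(1.1968, -0.8582) x1=(0.3513, -1.3117) x2=(0.3234, 1.2134) x3=(-0.8364, 1.5787)
step 26: x0=(1.1930, -0.8622) x1=(0.3716, -1.2996) x2=(0.3231, 1.1941) x3=(-0.8117, 1.5769)
step 27: x0=(1.1888, -0.8662) x1=(0.3923, -1.2872) x2=(0.3225, 1.1749) x3=(-0.7865, 1.5749)
step 28: x0=(1.1841, -0.8703) x1=(0.4134, -1.2744) x2=(0.3217, 1.1556) x3=(-0.7608, 1.5727)
step 29: x0=(1.1789, -0.8745) x1=(0.4350, -1.2612) x2=(0.3205, 1.1363) x3=(-0.7346, 1.5702)
step 30: x0=(1.1730, -0.8787) x1=(0.4571, -1.2475) x2=(0.3191, 1.1170) x3=(-0.7079, 1.5675)
step 31: x0=(1.1666, -0.8831) x1=(0.4797, -1.2334) x2=(0.3175, 1.0976) x3=(-0.6806, 1.5645)
step 32: x0=(1.1595, -0.8876) x1=(0.5029, -1.2188) x2=(0.3155, 1.0783) x3=(-0.6528, 1.5611)
step 33: x0=(1.1517, -0.8922) x1=(0.5268, -1.2037) x2=(0.3132, 1.0590) x3=(-0.6245, 1.5575)
step 34: x0=(1.1430, -0.8970) x1=(0.5514, -1.1880) x2=(0.3106, 1.0397) x3=(-0.5955, 1.5534)
step 35: x0=(1.1335, -0.9020) x1=(0.5767, -1.1718) x2=(0.3077, 1.0205) x3=(-0.5660, 1.5490)
step 36: x0=(1.1230, -0.9073) x1=(0.6030, -1.1549) x2=(0.3044, 1.0013) x3=(-0.5359, 1.5442)
step 37: x0=(1.1114, -0.9128) x1=(0.6304, -1.1372) x2=(0.3009, 0.9822) x3=(-0.5051, 1.5389)
step 38: x0=(1.0984, -0.9188) x1=(0.6590, -1.1188) x2=(0.2970, 0.9632) x3=(-0.4738, 1.5331)
step 39: x0=(1.0838, -0.9253) x1=(0.6892, -1.0994) x2=(0.2928, 0.9443) x3=(-0.4418, 1.5268)
step 40: x0=(1.0672, -0.9324) x1=(0.7214, -1.0790) x2=(0.2882, 0.9255) x3=(-0.4091, 1.5200)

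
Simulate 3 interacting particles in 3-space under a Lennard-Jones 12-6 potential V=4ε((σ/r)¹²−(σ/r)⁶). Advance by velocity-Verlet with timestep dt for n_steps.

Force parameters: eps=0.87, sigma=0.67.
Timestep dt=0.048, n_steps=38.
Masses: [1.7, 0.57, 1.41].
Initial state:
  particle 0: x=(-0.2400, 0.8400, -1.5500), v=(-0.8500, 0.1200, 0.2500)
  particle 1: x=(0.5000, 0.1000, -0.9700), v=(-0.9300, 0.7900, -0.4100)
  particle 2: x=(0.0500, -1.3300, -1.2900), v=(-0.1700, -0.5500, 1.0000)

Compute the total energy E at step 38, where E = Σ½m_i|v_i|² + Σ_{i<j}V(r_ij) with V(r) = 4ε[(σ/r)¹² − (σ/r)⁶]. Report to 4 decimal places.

3.6970

step 0: x0=(-0.2400, 0.8400, -1.5500) x1=(0.5000, 0.1000, -0.9700) x2=(0.0500, -1.3300, -1.2900)
step 1: x0=(-0.2806, 0.8455, -1.5378) x1=(0.4547, 0.1384, -0.9902) x2=(0.0419, -1.3563, -1.2420)
step 2: x0=(-0.3206, 0.8506, -1.5253) x1=(0.4077, 0.1780, -1.0117) x2=(0.0338, -1.3825, -1.1940)
step 3: x0=(-0.3600, 0.8549, -1.5122) x1=(0.3585, 0.2193, -1.0346) x2=(0.0257, -1.4086, -1.1459)
step 4: x0=(-0.3984, 0.8585, -1.4985) x1=(0.3065, 0.2628, -1.0595) x2=(0.0176, -1.4346, -1.0979)
step 5: x0=(-0.4355, 0.8609, -1.4840) x1=(0.2507, 0.3094, -1.0867) x2=(0.0095, -1.4605, -1.0498)
step 6: x0=(-0.4709, 0.8619, -1.4685) x1=(0.1895, 0.3602, -1.1170) x2=(0.0015, -1.4863, -1.0018)
step 7: x0=(-0.5036, 0.8609, -1.4516) x1=(0.1206, 0.4167, -1.1514) x2=(-0.0065, -1.5121, -0.9537)
step 8: x0=(-0.5332, 0.8577, -1.4332) x1=(0.0422, 0.4799, -1.1903) x2=(-0.0146, -1.5379, -0.9057)
step 9: x0=(-0.5664, 0.8568, -1.4163) x1=(-0.0255, 0.5360, -1.2247) x2=(-0.0226, -1.5637, -0.8576)
step 10: x0=(-0.6488, 0.8852, -1.4168) x1=(0.0538, 0.5049, -1.2071) x2=(-0.0307, -1.5894, -0.8096)
step 11: x0=(-0.7277, 0.9116, -1.4163) x1=(0.1225, 0.4795, -1.1926) x2=(-0.0387, -1.6151, -0.7616)
step 12: x0=(-0.8046, 0.9370, -1.4152) x1=(0.1851, 0.4571, -1.1797) x2=(-0.0468, -1.6408, -0.7136)
step 13: x0=(-0.8805, 0.9619, -1.4140) x1=(0.2450, 0.4360, -1.1674) x2=(-0.0548, -1.6665, -0.6655)
step 14: x0=(-0.9560, 0.9867, -1.4126) x1=(0.3037, 0.4155, -1.1554) x2=(-0.0629, -1.6921, -0.6175)
step 15: x0=(-1.0314, 1.0113, -1.4112) x1=(0.3617, 0.3952, -1.1436) x2=(-0.0709, -1.7178, -0.5695)
step 16: x0=(-1.1066, 1.0359, -1.4098) x1=(0.4195, 0.3750, -1.1317) x2=(-0.0790, -1.7434, -0.5215)
step 17: x0=(-1.1817, 1.0605, -1.4083) x1=(0.4770, 0.3549, -1.1199) x2=(-0.0870, -1.7690, -0.4735)
step 18: x0=(-1.2569, 1.0850, -1.4069) x1=(0.5344, 0.3348, -1.1081) x2=(-0.0951, -1.7946, -0.4255)
step 19: x0=(-1.3320, 1.1096, -1.4054) x1=(0.5918, 0.3147, -1.0964) x2=(-0.1031, -1.8203, -0.3775)
step 20: x0=(-1.4071, 1.1341, -1.4040) x1=(0.6491, 0.2947, -1.0846) x2=(-0.1111, -1.8459, -0.3295)
step 21: x0=(-1.4821, 1.1587, -1.4025) x1=(0.7064, 0.2746, -1.0728) x2=(-0.1192, -1.8714, -0.2815)
step 22: x0=(-1.5572, 1.1832, -1.4011) x1=(0.7636, 0.2545, -1.0610) x2=(-0.1272, -1.8970, -0.2335)
step 23: x0=(-1.6323, 1.2078, -1.3996) x1=(0.8209, 0.2344, -1.0492) x2=(-0.1352, -1.9226, -0.1855)
step 24: x0=(-1.7074, 1.2323, -1.3982) x1=(0.8781, 0.2142, -1.0374) x2=(-0.1432, -1.9482, -0.1375)
step 25: x0=(-1.7824, 1.2568, -1.3967) x1=(0.9354, 0.1941, -1.0256) x2=(-0.1513, -1.9738, -0.0895)
step 26: x0=(-1.8575, 1.2814, -1.3953) x1=(0.9926, 0.1740, -1.0138) x2=(-0.1593, -1.9993, -0.0415)
step 27: x0=(-1.9326, 1.3059, -1.3938) x1=(1.0498, 0.1539, -1.0020) x2=(-0.1673, -2.0249, 0.0065)
step 28: x0=(-2.0076, 1.3304, -1.3924) x1=(1.1070, 0.1337, -0.9902) x2=(-0.1753, -2.0505, 0.0545)
step 29: x0=(-2.0827, 1.3550, -1.3909) x1=(1.1642, 0.1136, -0.9784) x2=(-0.1834, -2.0760, 0.1024)
step 30: x0=(-2.1577, 1.3795, -1.3894) x1=(1.2214, 0.0934, -0.9666) x2=(-0.1914, -2.1016, 0.1504)
step 31: x0=(-2.2328, 1.4040, -1.3880) x1=(1.2786, 0.0733, -0.9548) x2=(-0.1994, -2.1271, 0.1984)
step 32: x0=(-2.3079, 1.4286, -1.3865) x1=(1.3358, 0.0531, -0.9430) x2=(-0.2074, -2.1527, 0.2464)
step 33: x0=(-2.3829, 1.4531, -1.3851) x1=(1.3930, 0.0330, -0.9312) x2=(-0.2154, -2.1783, 0.2944)
step 34: x0=(-2.4580, 1.4776, -1.3836) x1=(1.4502, 0.0128, -0.9194) x2=(-0.2235, -2.2038, 0.3424)
step 35: x0=(-2.5331, 1.5022, -1.3822) x1=(1.5074, -0.0074, -0.9076) x2=(-0.2315, -2.2294, 0.3903)
step 36: x0=(-2.6081, 1.5267, -1.3807) x1=(1.5646, -0.0275, -0.8957) x2=(-0.2395, -2.2549, 0.4383)
step 37: x0=(-2.6832, 1.5512, -1.3793) x1=(1.6218, -0.0477, -0.8839) x2=(-0.2475, -2.2805, 0.4863)
step 38: x0=(-2.7582, 1.5758, -1.3778) x1=(1.6789, -0.0679, -0.8721) x2=(-0.2555, -2.3060, 0.5343)
step 0 velocities: v0=(-0.8500, 0.1200, 0.2500) v1=(-0.9300, 0.7900, -0.4100) v2=(-0.1700, -0.5500, 1.0000)
step 0: KE=2.0904, PE=-0.1308, E=1.9596
step 38 velocities: v0=(-1.5638, 0.5111, 0.0303) v1=(1.1913, -0.4202, 0.2462) v2=(-0.1670, -0.5323, 0.9996)
step 38: KE=3.6973, PE=-0.0003, E=3.6970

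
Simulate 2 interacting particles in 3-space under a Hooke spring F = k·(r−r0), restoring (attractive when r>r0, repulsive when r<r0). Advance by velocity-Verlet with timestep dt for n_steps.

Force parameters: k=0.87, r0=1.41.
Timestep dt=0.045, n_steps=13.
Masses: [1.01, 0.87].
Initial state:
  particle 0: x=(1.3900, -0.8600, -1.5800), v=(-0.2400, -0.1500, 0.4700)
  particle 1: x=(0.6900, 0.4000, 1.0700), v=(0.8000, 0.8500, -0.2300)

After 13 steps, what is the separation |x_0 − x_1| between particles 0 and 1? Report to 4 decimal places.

2.4515

step 0: x0=(1.3900, -0.8600, -1.5800) x1=(0.6900, 0.4000, 1.0700)
step 1: x0=(1.3789, -0.8662, -1.5576) x1=(0.7264, 0.4376, 1.0582)
step 2: x0=(1.3671, -0.8711, -1.5328) x1=(0.7635, 0.4737, 1.0436)
step 3: x0=(1.3549, -0.8749, -1.5057) x1=(0.8012, 0.5085, 1.0263)
step 4: x0=(1.3421, -0.8773, -1.4762) x1=(0.8395, 0.5418, 1.0063)
step 5: x0=(1.3289, -0.8785, -1.4445) x1=(0.8783, 0.5736, 0.9838)
step 6: x0=(1.3152, -0.8784, -1.4107) x1=(0.9176, 0.6039, 0.9587)
step 7: x0=(1.3012, -0.8771, -1.3748) x1=(0.9573, 0.6327, 0.9312)
step 8: x0=(1.2870, -0.8744, -1.3369) x1=(0.9973, 0.6600, 0.9014)
step 9: x0=(1.2724, -0.8704, -1.2972) x1=(1.0376, 0.6858, 0.8695)
step 10: x0=(1.2577, -0.8652, -1.2556) x1=(1.0782, 0.7101, 0.8354)
step 11: x0=(1.2429, -0.8586, -1.2124) x1=(1.1189, 0.7330, 0.7994)
step 12: x0=(1.2279, -0.8509, -1.1675) x1=(1.1597, 0.7544, 0.7616)
step 13: x0=(1.2129, -0.8419, -1.1212) x1=(1.2006, 0.7743, 0.7221)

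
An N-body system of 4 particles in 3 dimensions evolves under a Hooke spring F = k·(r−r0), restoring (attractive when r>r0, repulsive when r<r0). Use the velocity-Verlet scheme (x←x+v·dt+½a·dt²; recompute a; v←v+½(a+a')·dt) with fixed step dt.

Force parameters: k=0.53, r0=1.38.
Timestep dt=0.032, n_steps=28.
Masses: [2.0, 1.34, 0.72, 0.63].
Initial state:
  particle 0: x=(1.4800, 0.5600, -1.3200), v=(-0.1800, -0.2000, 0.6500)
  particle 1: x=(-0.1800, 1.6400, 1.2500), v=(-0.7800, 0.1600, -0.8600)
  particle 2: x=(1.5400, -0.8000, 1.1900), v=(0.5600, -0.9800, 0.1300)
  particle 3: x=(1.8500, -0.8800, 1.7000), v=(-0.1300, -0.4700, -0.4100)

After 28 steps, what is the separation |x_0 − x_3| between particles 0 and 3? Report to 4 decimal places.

1.6022

step 0: x0=(1.4800, 0.5600, -1.3200) x1=(-0.1800, 1.6400, 1.2500) x2=(1.5400, -0.8000, 1.1900) x3=(1.8500, -0.8800, 1.7000)
step 1: x0=(1.4741, 0.5535, -1.2986) x1=(-0.2043, 1.6444, 1.2222) x2=(1.5574, -0.8306, 1.1934) x3=(1.8454, -0.8941, 1.6863)
step 2: x0=(1.4681, 0.5467, -1.2759) x1=(-0.2274, 1.6475, 1.1940) x2=(1.5738, -0.8595, 1.1954) x3=(1.8400, -0.9063, 1.6714)
step 3: x0=(1.4619, 0.5397, -1.2521) x1=(-0.2492, 1.6491, 1.1653) x2=(1.5890, -0.8868, 1.1958) x3=(1.8336, -0.9165, 1.6555)
step 4: x0=(1.4554, 0.5324, -1.2271) x1=(-0.2697, 1.6493, 1.1361) x2=(1.6031, -0.9124, 1.1948) x3=(1.8264, -0.9247, 1.6385)
step 5: x0=(1.4488, 0.5248, -1.2010) x1=(-0.2889, 1.6480, 1.1066) x2=(1.6161, -0.9364, 1.1921) x3=(1.8183, -0.9309, 1.6205)
step 6: x0=(1.4421, 0.5170, -1.1738) x1=(-0.3067, 1.6453, 1.0767) x2=(1.6279, -0.9587, 1.1879) x3=(1.8092, -0.9351, 1.6015)
step 7: x0=(1.4351, 0.5089, -1.1454) x1=(-0.3232, 1.6410, 1.0464) x2=(1.6385, -0.9794, 1.1821) x3=(1.7993, -0.9372, 1.5817)
step 8: x0=(1.4280, 0.5006, -1.1160) x1=(-0.3384, 1.6353, 1.0158) x2=(1.6479, -0.9984, 1.1747) x3=(1.7883, -0.9373, 1.5611)
step 9: x0=(1.4206, 0.4920, -1.0856) x1=(-0.3522, 1.6282, 0.9849) x2=(1.6561, -1.0158, 1.1657) x3=(1.7764, -0.9352, 1.5397)
step 10: x0=(1.4132, 0.4832, -1.0543) x1=(-0.3646, 1.6195, 0.9538) x2=(1.6631, -1.0316, 1.1551) x3=(1.7635, -0.9310, 1.5176)
step 11: x0=(1.4055, 0.4742, -1.0219) x1=(-0.3756, 1.6093, 0.9224) x2=(1.6689, -1.0459, 1.1429) x3=(1.7496, -0.9246, 1.4948)
step 12: x0=(1.3977, 0.4649, -0.9887) x1=(-0.3853, 1.5977, 0.8908) x2=(1.6736, -1.0587, 1.1292) x3=(1.7346, -0.9161, 1.4713)
step 13: x0=(1.3897, 0.4553, -0.9545) x1=(-0.3936, 1.5846, 0.8590) x2=(1.6771, -1.0701, 1.1138) x3=(1.7185, -0.9053, 1.4473)
step 14: x0=(1.3815, 0.4456, -0.9196) x1=(-0.4005, 1.5701, 0.8270) x2=(1.6796, -1.0800, 1.0970) x3=(1.7013, -0.8923, 1.4227)
step 15: x0=(1.3732, 0.4356, -0.8838) x1=(-0.4061, 1.5541, 0.7948) x2=(1.6809, -1.0887, 1.0787) x3=(1.6830, -0.8770, 1.3976)
step 16: x0=(1.3647, 0.4254, -0.8473) x1=(-0.4104, 1.5367, 0.7626) x2=(1.6812, -1.0960, 1.0590) x3=(1.6636, -0.8596, 1.3719)
step 17: x0=(1.3561, 0.4151, -0.8100) x1=(-0.4133, 1.5179, 0.7302) x2=(1.6805, -1.1022, 1.0379) x3=(1.6429, -0.8399, 1.3457)
step 18: x0=(1.3473, 0.4045, -0.7721) x1=(-0.4149, 1.4977, 0.6978) x2=(1.6789, -1.1071, 1.0155) x3=(1.6211, -0.8181, 1.3190)
step 19: x0=(1.3384, 0.3937, -0.7336) x1=(-0.4152, 1.4761, 0.6653) x2=(1.6763, -1.1110, 0.9919) x3=(1.5980, -0.7941, 1.2919)
step 20: x0=(1.3293, 0.3828, -0.6945) x1=(-0.4143, 1.4533, 0.6328) x2=(1.6728, -1.1137, 0.9672) x3=(1.5738, -0.7680, 1.2642)
step 21: x0=(1.3201, 0.3717, -0.6548) x1=(-0.4121, 1.4291, 0.6003) x2=(1.6684, -1.1153, 0.9413) x3=(1.5484, -0.7399, 1.2361)
step 22: x0=(1.3108, 0.3605, -0.6146) x1=(-0.4087, 1.4037, 0.5677) x2=(1.6632, -1.1160, 0.9145) x3=(1.5218, -0.7098, 1.2076)
step 23: x0=(1.3013, 0.3492, -0.5740) x1=(-0.4042, 1.3771, 0.5352) x2=(1.6571, -1.1156, 0.8868) x3=(1.4940, -0.6779, 1.1786)
step 24: x0=(1.2917, 0.3377, -0.5330) x1=(-0.3984, 1.3493, 0.5028) x2=(1.6503, -1.1143, 0.8582) x3=(1.4652, -0.6442, 1.1492)
step 25: x0=(1.2819, 0.3262, -0.4916) x1=(-0.3916, 1.3204, 0.4704) x2=(1.6426, -1.1120, 0.8288) x3=(1.4352, -0.6089, 1.1194)
step 26: x0=(1.2720, 0.3145, -0.4498) x1=(-0.3837, 1.2903, 0.4380) x2=(1.6342, -1.1089, 0.7986) x3=(1.4042, -0.5720, 1.0894)
step 27: x0=(1.2620, 0.3028, -0.4079) x1=(-0.3747, 1.2593, 0.4058) x2=(1.6251, -1.1048, 0.7678) x3=(1.3723, -0.5336, 1.0590)
step 28: x0=(1.2519, 0.2910, -0.3656) x1=(-0.3647, 1.2272, 0.3736) x2=(1.6153, -1.1000, 0.7364) x3=(1.3394, -0.4938, 1.0284)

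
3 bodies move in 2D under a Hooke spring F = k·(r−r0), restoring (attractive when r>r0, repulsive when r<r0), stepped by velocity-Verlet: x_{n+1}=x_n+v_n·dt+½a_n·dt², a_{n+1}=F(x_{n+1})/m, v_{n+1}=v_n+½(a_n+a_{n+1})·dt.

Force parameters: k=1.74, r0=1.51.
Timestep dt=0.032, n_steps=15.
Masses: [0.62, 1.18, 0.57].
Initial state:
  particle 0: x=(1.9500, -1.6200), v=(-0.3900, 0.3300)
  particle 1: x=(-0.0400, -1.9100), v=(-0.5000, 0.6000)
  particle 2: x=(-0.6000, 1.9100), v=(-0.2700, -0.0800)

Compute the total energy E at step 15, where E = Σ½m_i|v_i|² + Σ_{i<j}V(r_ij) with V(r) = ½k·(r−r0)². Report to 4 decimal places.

12.5062

step 0: x0=(1.9500, -1.6200) x1=(-0.0400, -1.9100) x2=(-0.6000, 1.9100)
step 1: x0=(1.9344, -1.6062) x1=(-0.0559, -1.8890) x2=(-0.6055, 1.9002)
step 2: x0=(1.9127, -1.5861) x1=(-0.0715, -1.8644) x2=(-0.6048, 1.8761)
step 3: x0=(1.8848, -1.5597) x1=(-0.0869, -1.8363) x2=(-0.5980, 1.8380)
step 4: x0=(1.8510, -1.5273) x1=(-0.1020, -1.8049) x2=(-0.5853, 1.7862)
step 5: x0=(1.8115, -1.4890) x1=(-0.1169, -1.7701) x2=(-0.5668, 1.7213)
step 6: x0=(1.7664, -1.4452) x1=(-0.1315, -1.7323) x2=(-0.5430, 1.6440)
step 7: x0=(1.7162, -1.3961) x1=(-0.1458, -1.6915) x2=(-0.5140, 1.5549)
step 8: x0=(1.6611, -1.3422) x1=(-0.1599, -1.6481) x2=(-0.4803, 1.4549)
step 9: x0=(1.6015, -1.2838) x1=(-0.1737, -1.6021) x2=(-0.4423, 1.3449)
step 10: x0=(1.5379, -1.2215) x1=(-0.1872, -1.5538) x2=(-0.4003, 1.2259)
step 11: x0=(1.4707, -1.1557) x1=(-0.2006, -1.5036) x2=(-0.3549, 1.0990)
step 12: x0=(1.4005, -1.0869) x1=(-0.2138, -1.4516) x2=(-0.3066, 0.9653)
step 13: x0=(1.3277, -1.0156) x1=(-0.2268, -1.3983) x2=(-0.2559, 0.8259)
step 14: x0=(1.2529, -0.9424) x1=(-0.2396, -1.3438) x2=(-0.2032, 0.6822)
step 15: x0=(1.1768, -0.8677) x1=(-0.2524, -1.2885) x2=(-0.1492, 0.5352)
step 0 velocities: v0=(-0.3900, 0.3300) v1=(-0.5000, 0.6000) v2=(-0.2700, -0.0800)
step 0: KE=0.4634, PE=12.0667, E=12.5301
step 15 velocities: v0=(-2.3919, 2.3463) v1=(-0.4005, 1.7348) v2=(1.7015, -4.6224)
step 15: KE=12.2649, PE=0.2413, E=12.5062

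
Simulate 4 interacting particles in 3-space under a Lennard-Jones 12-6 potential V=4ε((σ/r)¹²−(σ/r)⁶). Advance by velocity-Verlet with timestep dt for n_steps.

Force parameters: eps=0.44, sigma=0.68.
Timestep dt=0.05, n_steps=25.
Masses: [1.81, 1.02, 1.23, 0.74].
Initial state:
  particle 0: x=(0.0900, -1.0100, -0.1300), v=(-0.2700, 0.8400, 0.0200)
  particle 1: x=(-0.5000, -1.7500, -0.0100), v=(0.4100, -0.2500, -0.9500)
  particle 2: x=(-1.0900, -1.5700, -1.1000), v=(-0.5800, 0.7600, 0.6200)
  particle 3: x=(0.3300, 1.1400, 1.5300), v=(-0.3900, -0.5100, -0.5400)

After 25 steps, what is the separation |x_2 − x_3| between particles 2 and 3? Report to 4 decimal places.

2.2025

step 0: x0=(0.0900, -1.0100, -0.1300) x1=(-0.5000, -1.7500, -0.0100) x2=(-1.0900, -1.5700, -1.1000) x3=(0.3300, 1.1400, 1.5300)
step 1: x0=(0.0760, -0.9686, -0.1289) x1=(-0.4788, -1.7614, -0.0579) x2=(-1.1189, -1.5320, -1.0688) x3=(0.3105, 1.1145, 1.5030)
step 2: x0=(0.0612, -0.9283, -0.1278) x1=(-0.4566, -1.7708, -0.1064) x2=(-1.1474, -1.4941, -1.0371) x3=(0.2910, 1.0890, 1.4760)
step 3: x0=(0.0458, -0.8891, -0.1266) x1=(-0.4336, -1.7781, -0.1556) x2=(-1.1756, -1.4563, -1.0050) x3=(0.2715, 1.0635, 1.4490)
step 4: x0=(0.0297, -0.8508, -0.1255) x1=(-0.4101, -1.7836, -0.2053) x2=(-1.2033, -1.4186, -0.9723) x3=(0.2520, 1.0380, 1.4220)
step 5: x0=(0.0133, -0.8134, -0.1245) x1=(-0.3866, -1.7872, -0.2553) x2=(-1.2305, -1.3812, -0.9392) x3=(0.2325, 1.0124, 1.3950)
step 6: x0=(-0.0035, -0.7768, -0.1237) x1=(-0.3630, -1.7892, -0.3057) x2=(-1.2571, -1.3439, -0.9056) x3=(0.2130, 0.9869, 1.3679)
step 7: x0=(-0.0206, -0.7409, -0.1229) x1=(-0.3397, -1.7898, -0.3563) x2=(-1.2831, -1.3069, -0.8716) x3=(0.1935, 0.9614, 1.3409)
step 8: x0=(-0.0380, -0.7055, -0.1224) x1=(-0.3167, -1.7890, -0.4070) x2=(-1.3086, -1.2701, -0.8373) x3=(0.1740, 0.9358, 1.3139)
step 9: x0=(-0.0554, -0.6706, -0.1219) x1=(-0.2941, -1.7872, -0.4577) x2=(-1.3335, -1.2335, -0.8028) x3=(0.1545, 0.9103, 1.2868)
step 10: x0=(-0.0730, -0.6361, -0.1216) x1=(-0.2718, -1.7845, -0.5084) x2=(-1.3580, -1.1971, -0.7680) x3=(0.1350, 0.8847, 1.2598)
step 11: x0=(-0.0908, -0.6019, -0.1215) x1=(-0.2498, -1.7810, -0.5590) x2=(-1.3820, -1.1608, -0.7332) x3=(0.1154, 0.8591, 1.2327)
step 12: x0=(-0.1086, -0.5680, -0.1214) x1=(-0.2280, -1.7769, -0.6095) x2=(-1.4057, -1.1246, -0.6983) x3=(0.0959, 0.8335, 1.2056)
step 13: x0=(-0.1265, -0.5342, -0.1214) x1=(-0.2066, -1.7722, -0.6599) x2=(-1.4290, -1.0886, -0.6633) x3=(0.0764, 0.8079, 1.1785)
step 14: x0=(-0.1444, -0.5007, -0.1215) x1=(-0.1853, -1.7672, -0.7102) x2=(-1.4521, -1.0525, -0.6283) x3=(0.0569, 0.7822, 1.1513)
step 15: x0=(-0.1625, -0.4673, -0.1217) x1=(-0.1641, -1.7619, -0.7603) x2=(-1.4749, -1.0165, -0.5932) x3=(0.0373, 0.7565, 1.1241)
step 16: x0=(-0.1806, -0.4340, -0.1220) x1=(-0.1431, -1.7564, -0.8104) x2=(-1.4976, -0.9806, -0.5581) x3=(0.0178, 0.7307, 1.0969)
step 17: x0=(-0.1987, -0.4007, -0.1223) x1=(-0.1221, -1.7507, -0.8603) x2=(-1.5200, -0.9446, -0.5230) x3=(-0.0018, 0.7049, 1.0696)
step 18: x0=(-0.2170, -0.3676, -0.1226) x1=(-0.1013, -1.7448, -0.9102) x2=(-1.5423, -0.9086, -0.4879) x3=(-0.0213, 0.6790, 1.0422)
step 19: x0=(-0.2353, -0.3345, -0.1229) x1=(-0.0805, -1.7388, -0.9601) x2=(-1.5644, -0.8725, -0.4527) x3=(-0.0409, 0.6530, 1.0147)
step 20: x0=(-0.2537, -0.3014, -0.1232) x1=(-0.0597, -1.7327, -1.0098) x2=(-1.5864, -0.8365, -0.4175) x3=(-0.0605, 0.6269, 0.9871)
step 21: x0=(-0.2722, -0.2683, -0.1234) x1=(-0.0389, -1.7266, -1.0596) x2=(-1.6082, -0.8003, -0.3823) x3=(-0.0802, 0.6006, 0.9592)
step 22: x0=(-0.2907, -0.2352, -0.1236) x1=(-0.0182, -1.7204, -1.1093) x2=(-1.6298, -0.7642, -0.3471) x3=(-0.0999, 0.5741, 0.9312)
step 23: x0=(-0.3093, -0.2020, -0.1237) x1=(0.0025, -1.7141, -1.1589) x2=(-1.6513, -0.7280, -0.3119) x3=(-0.1196, 0.5474, 0.9027)
step 24: x0=(-0.3279, -0.1687, -0.1236) x1=(0.0231, -1.7078, -1.2086) x2=(-1.6727, -0.6917, -0.2766) x3=(-0.1395, 0.5203, 0.8738)
step 25: x0=(-0.3466, -0.1354, -0.1233) x1=(0.0438, -1.7015, -1.2582) x2=(-1.6939, -0.6554, -0.2413) x3=(-0.1595, 0.4927, 0.8443)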